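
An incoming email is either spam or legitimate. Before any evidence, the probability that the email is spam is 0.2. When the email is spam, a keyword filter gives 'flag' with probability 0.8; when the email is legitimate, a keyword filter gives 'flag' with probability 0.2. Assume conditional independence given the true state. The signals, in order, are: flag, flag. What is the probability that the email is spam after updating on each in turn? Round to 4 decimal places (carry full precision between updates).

0.8000

Each posterior becomes the prior for the next update.
After 'flag': P(spam) = 0.8·0.2000 / (0.8·0.2000 + 0.2·0.8000) ≈ 0.5000
After 'flag': P(spam) = 0.8·0.5000 / (0.8·0.5000 + 0.2·0.5000) ≈ 0.8000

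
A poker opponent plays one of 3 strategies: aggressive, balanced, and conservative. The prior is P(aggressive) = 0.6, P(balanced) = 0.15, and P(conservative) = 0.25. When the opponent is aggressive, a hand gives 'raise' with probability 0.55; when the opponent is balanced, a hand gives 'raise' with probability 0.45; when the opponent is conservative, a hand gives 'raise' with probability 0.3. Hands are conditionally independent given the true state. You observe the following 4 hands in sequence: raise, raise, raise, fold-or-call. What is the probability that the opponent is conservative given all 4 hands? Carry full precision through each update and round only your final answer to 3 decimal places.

0.083

Each posterior becomes the prior for the next update.
After 'raise': normaliser = 0.55·0.6000 + 0.45·0.1500 + 0.3·0.2500; P(aggressive) ≈ 0.6984, P(balanced) ≈ 0.1429, P(conservative) ≈ 0.1587
After 'raise': normaliser = 0.55·0.6984 + 0.45·0.1429 + 0.3·0.1587; P(aggressive) ≈ 0.7744, P(balanced) ≈ 0.1296, P(conservative) ≈ 0.0960
After 'raise': normaliser = 0.55·0.7744 + 0.45·0.1296 + 0.3·0.0960; P(aggressive) ≈ 0.8302, P(balanced) ≈ 0.1137, P(conservative) ≈ 0.0561
After 'fold-or-call': normaliser = 0.45·0.8302 + 0.55·0.1137 + 0.7·0.0561; P(aggressive) ≈ 0.7858, P(balanced) ≈ 0.1315, P(conservative) ≈ 0.0827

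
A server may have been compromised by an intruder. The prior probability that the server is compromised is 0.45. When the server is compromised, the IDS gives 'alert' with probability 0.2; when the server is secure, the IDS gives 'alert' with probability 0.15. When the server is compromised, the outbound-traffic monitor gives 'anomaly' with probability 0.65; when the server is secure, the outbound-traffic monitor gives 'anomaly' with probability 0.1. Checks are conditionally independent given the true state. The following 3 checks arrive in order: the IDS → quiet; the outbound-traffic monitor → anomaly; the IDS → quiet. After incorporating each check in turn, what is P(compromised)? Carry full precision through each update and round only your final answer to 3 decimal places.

0.825

Each posterior becomes the prior for the next update.
After the IDS='quiet': P(compromised) = 0.8·0.4500 / (0.8·0.4500 + 0.85·0.5500) ≈ 0.4350
After the outbound-traffic monitor='anomaly': P(compromised) = 0.65·0.4350 / (0.65·0.4350 + 0.1·0.5650) ≈ 0.8335
After the IDS='quiet': P(compromised) = 0.8·0.8335 / (0.8·0.8335 + 0.85·0.1665) ≈ 0.8249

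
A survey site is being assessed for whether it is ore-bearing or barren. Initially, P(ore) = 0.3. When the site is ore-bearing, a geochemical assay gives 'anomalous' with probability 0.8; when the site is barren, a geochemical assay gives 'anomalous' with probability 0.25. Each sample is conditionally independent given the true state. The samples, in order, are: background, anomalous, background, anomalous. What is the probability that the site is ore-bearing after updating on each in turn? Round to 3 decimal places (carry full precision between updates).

0.238

After 'background': P(ore) = 0.2·0.3000 / (0.2·0.3000 + 0.75·0.7000) ≈ 0.1026
After 'anomalous': P(ore) = 0.8·0.1026 / (0.8·0.1026 + 0.25·0.8974) ≈ 0.2678
After 'background': P(ore) = 0.2·0.2678 / (0.2·0.2678 + 0.75·0.7322) ≈ 0.0889
After 'anomalous': P(ore) = 0.8·0.0889 / (0.8·0.0889 + 0.25·0.9111) ≈ 0.2378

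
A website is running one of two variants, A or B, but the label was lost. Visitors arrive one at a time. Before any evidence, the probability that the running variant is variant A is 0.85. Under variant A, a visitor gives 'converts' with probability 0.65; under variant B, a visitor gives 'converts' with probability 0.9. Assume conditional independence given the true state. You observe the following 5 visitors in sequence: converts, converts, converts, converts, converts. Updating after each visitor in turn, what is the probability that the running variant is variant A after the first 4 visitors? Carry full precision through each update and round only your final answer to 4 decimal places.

Each posterior becomes the prior for the next update.
After 'converts': P(A) = 0.65·0.8500 / (0.65·0.8500 + 0.9·0.1500) ≈ 0.8036
After 'converts': P(A) = 0.65·0.8036 / (0.65·0.8036 + 0.9·0.1964) ≈ 0.7472
After 'converts': P(A) = 0.65·0.7472 / (0.65·0.7472 + 0.9·0.2528) ≈ 0.6810
After 'converts': P(A) = 0.65·0.6810 / (0.65·0.6810 + 0.9·0.3190) ≈ 0.6066

0.6066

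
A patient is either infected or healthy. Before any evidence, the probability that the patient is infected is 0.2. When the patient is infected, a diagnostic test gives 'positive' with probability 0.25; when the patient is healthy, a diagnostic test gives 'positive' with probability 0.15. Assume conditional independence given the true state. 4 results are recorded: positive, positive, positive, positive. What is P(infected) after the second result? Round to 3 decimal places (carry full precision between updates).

0.410

Each posterior becomes the prior for the next update.
After 'positive': P(infected) = 0.25·0.2000 / (0.25·0.2000 + 0.15·0.8000) ≈ 0.2941
After 'positive': P(infected) = 0.25·0.2941 / (0.25·0.2941 + 0.15·0.7059) ≈ 0.4098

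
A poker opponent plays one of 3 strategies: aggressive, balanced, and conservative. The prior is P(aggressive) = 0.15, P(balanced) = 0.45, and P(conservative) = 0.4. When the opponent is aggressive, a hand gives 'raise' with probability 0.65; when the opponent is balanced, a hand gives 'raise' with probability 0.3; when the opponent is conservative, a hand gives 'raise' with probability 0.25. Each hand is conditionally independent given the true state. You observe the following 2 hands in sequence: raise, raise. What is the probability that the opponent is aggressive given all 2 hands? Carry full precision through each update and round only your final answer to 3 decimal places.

After 'raise': normaliser = 0.65·0.1500 + 0.3·0.4500 + 0.25·0.4000; P(aggressive) ≈ 0.2932, P(balanced) ≈ 0.4060, P(conservative) ≈ 0.3008
After 'raise': normaliser = 0.65·0.2932 + 0.3·0.4060 + 0.25·0.3008; P(aggressive) ≈ 0.4918, P(balanced) ≈ 0.3143, P(conservative) ≈ 0.1940

0.492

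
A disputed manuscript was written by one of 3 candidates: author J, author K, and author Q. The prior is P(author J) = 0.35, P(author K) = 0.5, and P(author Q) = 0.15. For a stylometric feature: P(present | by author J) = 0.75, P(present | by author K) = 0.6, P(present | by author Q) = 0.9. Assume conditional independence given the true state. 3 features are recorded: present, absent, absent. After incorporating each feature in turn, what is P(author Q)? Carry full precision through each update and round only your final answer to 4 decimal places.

Each posterior becomes the prior for the next update.
After 'present': normaliser = 0.75·0.3500 + 0.6·0.5000 + 0.9·0.1500; P(author J) ≈ 0.3763, P(author K) ≈ 0.4301, P(author Q) ≈ 0.1935
After 'absent': normaliser = 0.25·0.3763 + 0.4·0.4301 + 0.1·0.1935; P(author J) ≈ 0.3296, P(author K) ≈ 0.6026, P(author Q) ≈ 0.0678
After 'absent': normaliser = 0.25·0.3296 + 0.4·0.6026 + 0.1·0.0678; P(author J) ≈ 0.2495, P(author K) ≈ 0.7300, P(author Q) ≈ 0.0205

0.0205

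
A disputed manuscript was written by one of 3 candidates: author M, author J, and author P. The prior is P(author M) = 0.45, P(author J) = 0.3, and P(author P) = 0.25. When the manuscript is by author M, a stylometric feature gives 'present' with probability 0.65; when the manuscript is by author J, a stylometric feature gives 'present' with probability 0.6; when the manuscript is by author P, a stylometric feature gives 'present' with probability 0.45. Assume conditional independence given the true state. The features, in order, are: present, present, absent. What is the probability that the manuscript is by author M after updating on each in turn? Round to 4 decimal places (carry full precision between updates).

After 'present': normaliser = 0.65·0.4500 + 0.6·0.3000 + 0.45·0.2500; P(author M) ≈ 0.5000, P(author J) ≈ 0.3077, P(author P) ≈ 0.1923
After 'present': normaliser = 0.65·0.5000 + 0.6·0.3077 + 0.45·0.1923; P(author M) ≈ 0.5452, P(author J) ≈ 0.3097, P(author P) ≈ 0.1452
After 'absent': normaliser = 0.35·0.5452 + 0.4·0.3097 + 0.55·0.1452; P(author M) ≈ 0.4836, P(author J) ≈ 0.3140, P(author P) ≈ 0.2024

0.4836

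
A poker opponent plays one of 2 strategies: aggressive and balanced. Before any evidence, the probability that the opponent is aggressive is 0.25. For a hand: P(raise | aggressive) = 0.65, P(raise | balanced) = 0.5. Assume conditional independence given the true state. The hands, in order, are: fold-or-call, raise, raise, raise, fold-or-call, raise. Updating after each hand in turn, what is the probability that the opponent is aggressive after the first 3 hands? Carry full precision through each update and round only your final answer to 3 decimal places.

After 'fold-or-call': P(aggressive) = 0.35·0.2500 / (0.35·0.2500 + 0.5·0.7500) ≈ 0.1892
After 'raise': P(aggressive) = 0.65·0.1892 / (0.65·0.1892 + 0.5·0.8108) ≈ 0.2327
After 'raise': P(aggressive) = 0.65·0.2327 / (0.65·0.2327 + 0.5·0.7673) ≈ 0.2828

0.283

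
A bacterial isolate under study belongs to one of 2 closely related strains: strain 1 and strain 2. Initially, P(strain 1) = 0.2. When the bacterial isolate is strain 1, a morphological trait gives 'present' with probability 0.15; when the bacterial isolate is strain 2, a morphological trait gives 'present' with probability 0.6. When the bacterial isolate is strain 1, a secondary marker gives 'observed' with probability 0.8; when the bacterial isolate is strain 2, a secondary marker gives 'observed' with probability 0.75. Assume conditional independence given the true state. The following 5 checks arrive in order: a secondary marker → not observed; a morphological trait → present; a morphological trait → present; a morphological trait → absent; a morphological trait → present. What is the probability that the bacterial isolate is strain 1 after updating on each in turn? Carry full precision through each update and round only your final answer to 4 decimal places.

0.0066

After a secondary marker='not observed': P(strain 1) = 0.2·0.2000 / (0.2·0.2000 + 0.25·0.8000) ≈ 0.1667
After a morphological trait='present': P(strain 1) = 0.15·0.1667 / (0.15·0.1667 + 0.6·0.8333) ≈ 0.0476
After a morphological trait='present': P(strain 1) = 0.15·0.0476 / (0.15·0.0476 + 0.6·0.9524) ≈ 0.0123
After a morphological trait='absent': P(strain 1) = 0.85·0.0123 / (0.85·0.0123 + 0.4·0.9877) ≈ 0.0259
After a morphological trait='present': P(strain 1) = 0.15·0.0259 / (0.15·0.0259 + 0.6·0.9741) ≈ 0.0066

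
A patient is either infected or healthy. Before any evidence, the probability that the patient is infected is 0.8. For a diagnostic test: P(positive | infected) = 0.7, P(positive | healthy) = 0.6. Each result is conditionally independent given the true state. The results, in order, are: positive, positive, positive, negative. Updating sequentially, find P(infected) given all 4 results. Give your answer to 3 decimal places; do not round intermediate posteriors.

0.827

After 'positive': P(infected) = 0.7·0.8000 / (0.7·0.8000 + 0.6·0.2000) ≈ 0.8235
After 'positive': P(infected) = 0.7·0.8235 / (0.7·0.8235 + 0.6·0.1765) ≈ 0.8448
After 'positive': P(infected) = 0.7·0.8448 / (0.7·0.8448 + 0.6·0.1552) ≈ 0.8640
After 'negative': P(infected) = 0.3·0.8640 / (0.3·0.8640 + 0.4·0.1360) ≈ 0.8265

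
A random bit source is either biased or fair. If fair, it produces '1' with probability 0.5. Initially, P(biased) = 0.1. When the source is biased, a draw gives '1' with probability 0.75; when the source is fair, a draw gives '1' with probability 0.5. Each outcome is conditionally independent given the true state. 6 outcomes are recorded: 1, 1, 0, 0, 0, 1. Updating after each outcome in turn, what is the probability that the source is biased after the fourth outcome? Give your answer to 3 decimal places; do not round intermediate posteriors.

After '1': P(biased) = 0.75·0.1000 / (0.75·0.1000 + 0.5·0.9000) ≈ 0.1429
After '1': P(biased) = 0.75·0.1429 / (0.75·0.1429 + 0.5·0.8571) ≈ 0.2000
After '0': P(biased) = 0.25·0.2000 / (0.25·0.2000 + 0.5·0.8000) ≈ 0.1111
After '0': P(biased) = 0.25·0.1111 / (0.25·0.1111 + 0.5·0.8889) ≈ 0.0588

0.059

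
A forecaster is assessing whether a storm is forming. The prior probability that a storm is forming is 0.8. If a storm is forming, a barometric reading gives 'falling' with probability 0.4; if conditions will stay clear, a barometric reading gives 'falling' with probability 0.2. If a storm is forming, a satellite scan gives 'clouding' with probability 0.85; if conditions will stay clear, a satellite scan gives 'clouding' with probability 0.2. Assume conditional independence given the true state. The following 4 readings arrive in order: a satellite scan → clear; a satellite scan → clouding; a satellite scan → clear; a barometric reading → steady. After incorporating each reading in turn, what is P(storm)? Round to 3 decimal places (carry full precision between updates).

After a satellite scan='clear': P(storm) = 0.15·0.8000 / (0.15·0.8000 + 0.8·0.2000) ≈ 0.4286
After a satellite scan='clouding': P(storm) = 0.85·0.4286 / (0.85·0.4286 + 0.2·0.5714) ≈ 0.7612
After a satellite scan='clear': P(storm) = 0.15·0.7612 / (0.15·0.7612 + 0.8·0.2388) ≈ 0.3741
After a barometric reading='steady': P(storm) = 0.6·0.3741 / (0.6·0.3741 + 0.8·0.6259) ≈ 0.3095

0.310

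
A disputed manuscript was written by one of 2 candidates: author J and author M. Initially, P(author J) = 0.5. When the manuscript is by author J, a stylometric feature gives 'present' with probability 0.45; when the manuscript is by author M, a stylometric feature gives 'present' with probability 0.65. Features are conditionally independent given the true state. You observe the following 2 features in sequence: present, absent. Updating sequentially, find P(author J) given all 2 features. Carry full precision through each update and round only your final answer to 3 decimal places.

After 'present': P(author J) = 0.45·0.5000 / (0.45·0.5000 + 0.65·0.5000) ≈ 0.4091
After 'absent': P(author J) = 0.55·0.4091 / (0.55·0.4091 + 0.35·0.5909) ≈ 0.5211

0.521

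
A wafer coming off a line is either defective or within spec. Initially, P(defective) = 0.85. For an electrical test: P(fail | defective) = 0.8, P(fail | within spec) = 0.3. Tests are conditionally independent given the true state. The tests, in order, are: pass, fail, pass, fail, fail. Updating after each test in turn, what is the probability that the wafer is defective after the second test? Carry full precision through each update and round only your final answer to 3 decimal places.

0.812

After 'pass': P(defective) = 0.2·0.8500 / (0.2·0.8500 + 0.7·0.1500) ≈ 0.6182
After 'fail': P(defective) = 0.8·0.6182 / (0.8·0.6182 + 0.3·0.3818) ≈ 0.8119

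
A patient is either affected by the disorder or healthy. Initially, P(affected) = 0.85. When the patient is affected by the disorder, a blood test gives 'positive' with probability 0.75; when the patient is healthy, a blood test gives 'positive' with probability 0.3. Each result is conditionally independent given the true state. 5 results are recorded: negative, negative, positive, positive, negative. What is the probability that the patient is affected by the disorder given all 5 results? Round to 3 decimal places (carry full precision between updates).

0.617

After 'negative': P(affected) = 0.25·0.8500 / (0.25·0.8500 + 0.7·0.1500) ≈ 0.6693
After 'negative': P(affected) = 0.25·0.6693 / (0.25·0.6693 + 0.7·0.3307) ≈ 0.4195
After 'positive': P(affected) = 0.75·0.4195 / (0.75·0.4195 + 0.3·0.5805) ≈ 0.6437
After 'positive': P(affected) = 0.75·0.6437 / (0.75·0.6437 + 0.3·0.3563) ≈ 0.8188
After 'negative': P(affected) = 0.25·0.8188 / (0.25·0.8188 + 0.7·0.1812) ≈ 0.6174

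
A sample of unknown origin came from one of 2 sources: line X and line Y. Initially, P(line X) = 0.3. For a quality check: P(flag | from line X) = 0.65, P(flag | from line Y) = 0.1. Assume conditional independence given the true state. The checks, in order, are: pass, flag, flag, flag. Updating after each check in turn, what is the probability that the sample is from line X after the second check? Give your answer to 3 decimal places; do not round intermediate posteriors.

After 'pass': P(line X) = 0.35·0.3000 / (0.35·0.3000 + 0.9·0.7000) ≈ 0.1429
After 'flag': P(line X) = 0.65·0.1429 / (0.65·0.1429 + 0.1·0.8571) ≈ 0.5200

0.520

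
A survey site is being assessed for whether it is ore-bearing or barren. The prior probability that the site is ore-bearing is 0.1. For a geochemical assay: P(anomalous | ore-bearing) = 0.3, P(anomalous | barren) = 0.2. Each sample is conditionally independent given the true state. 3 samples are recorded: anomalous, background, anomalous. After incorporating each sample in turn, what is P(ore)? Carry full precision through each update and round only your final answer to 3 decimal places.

After 'anomalous': P(ore) = 0.3·0.1000 / (0.3·0.1000 + 0.2·0.9000) ≈ 0.1429
After 'background': P(ore) = 0.7·0.1429 / (0.7·0.1429 + 0.8·0.8571) ≈ 0.1273
After 'anomalous': P(ore) = 0.3·0.1273 / (0.3·0.1273 + 0.2·0.8727) ≈ 0.1795

0.179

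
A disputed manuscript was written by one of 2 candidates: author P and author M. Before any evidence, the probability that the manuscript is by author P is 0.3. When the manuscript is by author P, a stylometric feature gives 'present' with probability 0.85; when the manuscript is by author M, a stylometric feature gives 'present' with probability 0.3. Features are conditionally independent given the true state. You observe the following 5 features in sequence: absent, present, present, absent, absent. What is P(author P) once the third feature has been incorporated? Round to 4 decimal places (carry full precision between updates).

After 'absent': P(author P) = 0.15·0.3000 / (0.15·0.3000 + 0.7·0.7000) ≈ 0.0841
After 'present': P(author P) = 0.85·0.0841 / (0.85·0.0841 + 0.3·0.9159) ≈ 0.2065
After 'present': P(author P) = 0.85·0.2065 / (0.85·0.2065 + 0.3·0.7935) ≈ 0.4244

0.4244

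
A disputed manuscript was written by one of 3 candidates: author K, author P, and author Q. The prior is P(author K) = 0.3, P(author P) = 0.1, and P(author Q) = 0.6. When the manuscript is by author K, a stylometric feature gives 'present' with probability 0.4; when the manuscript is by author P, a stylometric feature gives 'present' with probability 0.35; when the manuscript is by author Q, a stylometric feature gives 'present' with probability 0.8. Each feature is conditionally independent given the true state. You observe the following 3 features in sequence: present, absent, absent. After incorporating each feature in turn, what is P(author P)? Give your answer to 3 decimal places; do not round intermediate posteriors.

Apply Bayes' rule sequentially, carrying P(author P) forward.
After 'present': normaliser = 0.4·0.3000 + 0.35·0.1000 + 0.8·0.6000; P(author K) ≈ 0.1890, P(author P) ≈ 0.0551, P(author Q) ≈ 0.7559
After 'absent': normaliser = 0.6·0.1890 + 0.65·0.0551 + 0.2·0.7559; P(author K) ≈ 0.3775, P(author P) ≈ 0.1193, P(author Q) ≈ 0.5033
After 'absent': normaliser = 0.6·0.3775 + 0.65·0.1193 + 0.2·0.5033; P(author K) ≈ 0.5597, P(author P) ≈ 0.1916, P(author Q) ≈ 0.2487

0.192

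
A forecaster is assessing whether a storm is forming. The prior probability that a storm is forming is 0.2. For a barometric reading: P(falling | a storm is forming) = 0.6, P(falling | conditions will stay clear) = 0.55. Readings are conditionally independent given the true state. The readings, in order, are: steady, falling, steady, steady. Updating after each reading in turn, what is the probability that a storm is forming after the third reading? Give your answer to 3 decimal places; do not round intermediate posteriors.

Each posterior becomes the prior for the next update.
After 'steady': P(storm) = 0.4·0.2000 / (0.4·0.2000 + 0.45·0.8000) ≈ 0.1818
After 'falling': P(storm) = 0.6·0.1818 / (0.6·0.1818 + 0.55·0.8182) ≈ 0.1951
After 'steady': P(storm) = 0.4·0.1951 / (0.4·0.1951 + 0.45·0.8049) ≈ 0.1773

0.177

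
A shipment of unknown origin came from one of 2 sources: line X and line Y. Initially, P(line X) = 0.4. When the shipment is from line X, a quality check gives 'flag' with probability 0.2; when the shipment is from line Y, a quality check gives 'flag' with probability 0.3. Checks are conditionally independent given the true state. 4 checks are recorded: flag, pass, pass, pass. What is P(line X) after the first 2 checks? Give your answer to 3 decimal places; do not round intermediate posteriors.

0.337

After 'flag': P(line X) = 0.2·0.4000 / (0.2·0.4000 + 0.3·0.6000) ≈ 0.3077
After 'pass': P(line X) = 0.8·0.3077 / (0.8·0.3077 + 0.7·0.6923) ≈ 0.3368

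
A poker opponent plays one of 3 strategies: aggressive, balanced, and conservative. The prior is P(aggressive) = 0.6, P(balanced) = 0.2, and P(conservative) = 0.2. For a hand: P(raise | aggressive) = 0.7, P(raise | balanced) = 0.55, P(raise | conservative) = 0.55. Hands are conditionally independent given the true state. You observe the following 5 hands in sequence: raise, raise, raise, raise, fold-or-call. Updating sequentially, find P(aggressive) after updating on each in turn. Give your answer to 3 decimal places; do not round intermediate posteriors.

Each posterior becomes the prior for the next update.
After 'raise': normaliser = 0.7·0.6000 + 0.55·0.2000 + 0.55·0.2000; P(aggressive) ≈ 0.6562, P(balanced) ≈ 0.1719, P(conservative) ≈ 0.1719
After 'raise': normaliser = 0.7·0.6562 + 0.55·0.1719 + 0.55·0.1719; P(aggressive) ≈ 0.7084, P(balanced) ≈ 0.1458, P(conservative) ≈ 0.1458
After 'raise': normaliser = 0.7·0.7084 + 0.55·0.1458 + 0.55·0.1458; P(aggressive) ≈ 0.7556, P(balanced) ≈ 0.1222, P(conservative) ≈ 0.1222
After 'raise': normaliser = 0.7·0.7556 + 0.55·0.1222 + 0.55·0.1222; P(aggressive) ≈ 0.7974, P(balanced) ≈ 0.1013, P(conservative) ≈ 0.1013
After 'fold-or-call': normaliser = 0.3·0.7974 + 0.45·0.1013 + 0.45·0.1013; P(aggressive) ≈ 0.7241, P(balanced) ≈ 0.1380, P(conservative) ≈ 0.1380

0.724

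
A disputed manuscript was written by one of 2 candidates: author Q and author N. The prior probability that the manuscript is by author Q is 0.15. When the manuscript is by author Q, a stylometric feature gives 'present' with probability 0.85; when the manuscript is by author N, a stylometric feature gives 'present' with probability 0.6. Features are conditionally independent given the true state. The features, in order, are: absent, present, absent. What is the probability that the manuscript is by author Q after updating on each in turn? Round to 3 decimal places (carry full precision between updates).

0.034

After 'absent': P(author Q) = 0.15·0.1500 / (0.15·0.1500 + 0.4·0.8500) ≈ 0.0621
After 'present': P(author Q) = 0.85·0.0621 / (0.85·0.0621 + 0.6·0.9379) ≈ 0.0857
After 'absent': P(author Q) = 0.15·0.0857 / (0.15·0.0857 + 0.4·0.9143) ≈ 0.0340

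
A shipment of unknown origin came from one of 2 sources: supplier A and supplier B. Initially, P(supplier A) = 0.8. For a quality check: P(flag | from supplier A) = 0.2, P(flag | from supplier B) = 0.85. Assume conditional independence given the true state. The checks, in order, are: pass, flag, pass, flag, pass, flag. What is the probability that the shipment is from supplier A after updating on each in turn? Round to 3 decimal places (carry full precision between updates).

0.888

After 'pass': P(supplier A) = 0.8·0.8000 / (0.8·0.8000 + 0.15·0.2000) ≈ 0.9552
After 'flag': P(supplier A) = 0.2·0.9552 / (0.2·0.9552 + 0.85·0.0448) ≈ 0.8339
After 'pass': P(supplier A) = 0.8·0.8339 / (0.8·0.8339 + 0.15·0.1661) ≈ 0.9640
After 'flag': P(supplier A) = 0.2·0.9640 / (0.2·0.9640 + 0.85·0.0360) ≈ 0.8630
After 'pass': P(supplier A) = 0.8·0.8630 / (0.8·0.8630 + 0.15·0.1370) ≈ 0.9711
After 'flag': P(supplier A) = 0.2·0.9711 / (0.2·0.9711 + 0.85·0.0289) ≈ 0.8877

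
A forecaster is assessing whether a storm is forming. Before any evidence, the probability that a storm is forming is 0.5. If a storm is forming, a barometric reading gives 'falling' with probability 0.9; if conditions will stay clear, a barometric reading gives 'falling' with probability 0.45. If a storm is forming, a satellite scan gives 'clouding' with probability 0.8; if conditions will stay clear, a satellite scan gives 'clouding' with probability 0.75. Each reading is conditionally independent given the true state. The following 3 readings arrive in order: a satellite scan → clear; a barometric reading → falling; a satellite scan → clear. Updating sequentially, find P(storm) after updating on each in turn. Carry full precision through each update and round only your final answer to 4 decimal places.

0.5614

After a satellite scan='clear': P(storm) = 0.2·0.5000 / (0.2·0.5000 + 0.25·0.5000) ≈ 0.4444
After a barometric reading='falling': P(storm) = 0.9·0.4444 / (0.9·0.4444 + 0.45·0.5556) ≈ 0.6154
After a satellite scan='clear': P(storm) = 0.2·0.6154 / (0.2·0.6154 + 0.25·0.3846) ≈ 0.5614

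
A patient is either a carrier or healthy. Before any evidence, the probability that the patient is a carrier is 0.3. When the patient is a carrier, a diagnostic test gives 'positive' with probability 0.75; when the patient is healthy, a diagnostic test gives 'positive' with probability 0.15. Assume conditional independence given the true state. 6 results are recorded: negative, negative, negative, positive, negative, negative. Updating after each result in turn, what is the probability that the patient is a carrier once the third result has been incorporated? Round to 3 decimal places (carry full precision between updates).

After 'negative': P(carrier) = 0.25·0.3000 / (0.25·0.3000 + 0.85·0.7000) ≈ 0.1119
After 'negative': P(carrier) = 0.25·0.1119 / (0.25·0.1119 + 0.85·0.8881) ≈ 0.0357
After 'negative': P(carrier) = 0.25·0.0357 / (0.25·0.0357 + 0.85·0.9643) ≈ 0.0108

0.011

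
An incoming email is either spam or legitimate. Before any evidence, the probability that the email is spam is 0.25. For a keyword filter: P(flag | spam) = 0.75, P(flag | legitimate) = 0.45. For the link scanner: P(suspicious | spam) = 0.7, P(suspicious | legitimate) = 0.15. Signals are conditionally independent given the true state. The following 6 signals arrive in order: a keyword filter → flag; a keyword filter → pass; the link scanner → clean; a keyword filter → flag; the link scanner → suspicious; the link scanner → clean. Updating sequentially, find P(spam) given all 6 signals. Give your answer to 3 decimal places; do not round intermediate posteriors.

0.197

Apply Bayes' rule sequentially, carrying P(spam) forward.
After a keyword filter='flag': P(spam) = 0.75·0.2500 / (0.75·0.2500 + 0.45·0.7500) ≈ 0.3571
After a keyword filter='pass': P(spam) = 0.25·0.3571 / (0.25·0.3571 + 0.55·0.6429) ≈ 0.2016
After the link scanner='clean': P(spam) = 0.3·0.2016 / (0.3·0.2016 + 0.85·0.7984) ≈ 0.0818
After a keyword filter='flag': P(spam) = 0.75·0.0818 / (0.75·0.0818 + 0.45·0.9182) ≈ 0.1293
After the link scanner='suspicious': P(spam) = 0.7·0.1293 / (0.7·0.1293 + 0.15·0.8707) ≈ 0.4094
After the link scanner='clean': P(spam) = 0.3·0.4094 / (0.3·0.4094 + 0.85·0.5906) ≈ 0.1966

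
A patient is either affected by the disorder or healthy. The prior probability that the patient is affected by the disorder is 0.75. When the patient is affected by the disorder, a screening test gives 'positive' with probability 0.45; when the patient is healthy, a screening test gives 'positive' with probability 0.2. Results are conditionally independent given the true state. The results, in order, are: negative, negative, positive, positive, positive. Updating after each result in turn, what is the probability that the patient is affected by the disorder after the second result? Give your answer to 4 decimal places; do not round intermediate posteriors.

After 'negative': P(affected) = 0.55·0.7500 / (0.55·0.7500 + 0.8·0.2500) ≈ 0.6735
After 'negative': P(affected) = 0.55·0.6735 / (0.55·0.6735 + 0.8·0.3265) ≈ 0.5864

0.5864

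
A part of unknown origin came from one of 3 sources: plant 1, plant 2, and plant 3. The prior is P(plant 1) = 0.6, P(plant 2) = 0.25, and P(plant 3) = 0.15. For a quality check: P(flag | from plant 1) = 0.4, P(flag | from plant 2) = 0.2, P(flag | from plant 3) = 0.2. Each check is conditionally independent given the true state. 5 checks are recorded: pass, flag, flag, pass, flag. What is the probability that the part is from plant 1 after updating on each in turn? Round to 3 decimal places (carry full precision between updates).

0.871

After 'pass': normaliser = 0.6·0.6000 + 0.8·0.2500 + 0.8·0.1500; P(plant 1) ≈ 0.5294, P(plant 2) ≈ 0.2941, P(plant 3) ≈ 0.1765
After 'flag': normaliser = 0.4·0.5294 + 0.2·0.2941 + 0.2·0.1765; P(plant 1) ≈ 0.6923, P(plant 2) ≈ 0.1923, P(plant 3) ≈ 0.1154
After 'flag': normaliser = 0.4·0.6923 + 0.2·0.1923 + 0.2·0.1154; P(plant 1) ≈ 0.8182, P(plant 2) ≈ 0.1136, P(plant 3) ≈ 0.0682
After 'pass': normaliser = 0.6·0.8182 + 0.8·0.1136 + 0.8·0.0682; P(plant 1) ≈ 0.7714, P(plant 2) ≈ 0.1429, P(plant 3) ≈ 0.0857
After 'flag': normaliser = 0.4·0.7714 + 0.2·0.1429 + 0.2·0.0857; P(plant 1) ≈ 0.8710, P(plant 2) ≈ 0.0806, P(plant 3) ≈ 0.0484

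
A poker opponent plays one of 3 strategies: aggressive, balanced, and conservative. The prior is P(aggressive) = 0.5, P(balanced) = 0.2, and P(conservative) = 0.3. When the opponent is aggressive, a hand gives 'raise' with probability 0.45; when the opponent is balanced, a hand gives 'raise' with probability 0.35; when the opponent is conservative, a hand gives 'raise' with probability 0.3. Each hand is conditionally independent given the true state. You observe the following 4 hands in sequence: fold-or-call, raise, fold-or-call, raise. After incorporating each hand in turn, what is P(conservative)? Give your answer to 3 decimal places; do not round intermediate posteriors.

Apply Bayes' rule sequentially, carrying P(conservative) forward.
After 'fold-or-call': normaliser = 0.55·0.5000 + 0.65·0.2000 + 0.7·0.3000; P(aggressive) ≈ 0.4472, P(balanced) ≈ 0.2114, P(conservative) ≈ 0.3415
After 'raise': normaliser = 0.45·0.4472 + 0.35·0.2114 + 0.3·0.3415; P(aggressive) ≈ 0.5328, P(balanced) ≈ 0.1959, P(conservative) ≈ 0.2713
After 'fold-or-call': normaliser = 0.55·0.5328 + 0.65·0.1959 + 0.7·0.2713; P(aggressive) ≈ 0.4802, P(balanced) ≈ 0.2087, P(conservative) ≈ 0.3111
After 'raise': normaliser = 0.45·0.4802 + 0.35·0.2087 + 0.3·0.3111; P(aggressive) ≈ 0.5650, P(balanced) ≈ 0.1909, P(conservative) ≈ 0.2441

0.244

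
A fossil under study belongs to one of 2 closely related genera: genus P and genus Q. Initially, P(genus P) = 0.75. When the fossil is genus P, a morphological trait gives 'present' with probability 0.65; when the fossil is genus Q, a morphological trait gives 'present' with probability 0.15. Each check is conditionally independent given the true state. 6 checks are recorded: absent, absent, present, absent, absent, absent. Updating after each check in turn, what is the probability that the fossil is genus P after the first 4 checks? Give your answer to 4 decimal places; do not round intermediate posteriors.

Apply Bayes' rule sequentially, carrying P(genus P) forward.
After 'absent': P(genus P) = 0.35·0.7500 / (0.35·0.7500 + 0.85·0.2500) ≈ 0.5526
After 'absent': P(genus P) = 0.35·0.5526 / (0.35·0.5526 + 0.85·0.4474) ≈ 0.3372
After 'present': P(genus P) = 0.65·0.3372 / (0.65·0.3372 + 0.15·0.6628) ≈ 0.6879
After 'absent': P(genus P) = 0.35·0.6879 / (0.35·0.6879 + 0.85·0.3121) ≈ 0.4758

0.4758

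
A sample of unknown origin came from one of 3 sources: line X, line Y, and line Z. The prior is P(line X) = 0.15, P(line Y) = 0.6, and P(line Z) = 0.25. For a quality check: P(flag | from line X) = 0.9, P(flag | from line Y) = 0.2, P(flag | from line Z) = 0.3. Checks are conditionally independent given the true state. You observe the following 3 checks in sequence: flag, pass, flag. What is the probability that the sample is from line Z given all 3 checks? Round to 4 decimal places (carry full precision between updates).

After 'flag': normaliser = 0.9·0.1500 + 0.2·0.6000 + 0.3·0.2500; P(line X) ≈ 0.4091, P(line Y) ≈ 0.3636, P(line Z) ≈ 0.2273
After 'pass': normaliser = 0.1·0.4091 + 0.8·0.3636 + 0.7·0.2273; P(line X) ≈ 0.0833, P(line Y) ≈ 0.5926, P(line Z) ≈ 0.3241
After 'flag': normaliser = 0.9·0.0833 + 0.2·0.5926 + 0.3·0.3241; P(line X) ≈ 0.2580, P(line Y) ≈ 0.4076, P(line Z) ≈ 0.3344

0.3344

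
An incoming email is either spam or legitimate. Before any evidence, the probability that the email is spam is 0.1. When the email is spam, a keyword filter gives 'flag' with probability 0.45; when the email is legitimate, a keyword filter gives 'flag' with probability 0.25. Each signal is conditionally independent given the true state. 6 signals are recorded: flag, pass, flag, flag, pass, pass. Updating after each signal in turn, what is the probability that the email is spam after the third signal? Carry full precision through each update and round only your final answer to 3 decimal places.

After 'flag': P(spam) = 0.45·0.1000 / (0.45·0.1000 + 0.25·0.9000) ≈ 0.1667
After 'pass': P(spam) = 0.55·0.1667 / (0.55·0.1667 + 0.75·0.8333) ≈ 0.1279
After 'flag': P(spam) = 0.45·0.1279 / (0.45·0.1279 + 0.25·0.8721) ≈ 0.2089

0.209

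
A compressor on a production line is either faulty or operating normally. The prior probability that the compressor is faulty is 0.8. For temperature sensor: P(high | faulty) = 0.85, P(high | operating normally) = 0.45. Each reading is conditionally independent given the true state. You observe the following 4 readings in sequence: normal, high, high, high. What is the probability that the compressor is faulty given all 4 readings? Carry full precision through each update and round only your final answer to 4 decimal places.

After 'normal': P(faulty) = 0.15·0.8000 / (0.15·0.8000 + 0.55·0.2000) ≈ 0.5217
After 'high': P(faulty) = 0.85·0.5217 / (0.85·0.5217 + 0.45·0.4783) ≈ 0.6733
After 'high': P(faulty) = 0.85·0.6733 / (0.85·0.6733 + 0.45·0.3267) ≈ 0.7956
After 'high': P(faulty) = 0.85·0.7956 / (0.85·0.7956 + 0.45·0.2044) ≈ 0.8803

0.8803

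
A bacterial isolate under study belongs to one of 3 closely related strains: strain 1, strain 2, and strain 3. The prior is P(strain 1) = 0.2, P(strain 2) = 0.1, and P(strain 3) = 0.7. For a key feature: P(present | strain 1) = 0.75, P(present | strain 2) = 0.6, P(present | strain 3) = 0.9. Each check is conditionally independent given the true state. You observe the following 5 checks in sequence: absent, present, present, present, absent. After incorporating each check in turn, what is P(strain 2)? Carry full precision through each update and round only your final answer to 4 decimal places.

After 'absent': normaliser = 0.25·0.2000 + 0.4·0.1000 + 0.1·0.7000; P(strain 1) ≈ 0.3125, P(strain 2) ≈ 0.2500, P(strain 3) ≈ 0.4375
After 'present': normaliser = 0.75·0.3125 + 0.6·0.2500 + 0.9·0.4375; P(strain 1) ≈ 0.3012, P(strain 2) ≈ 0.1928, P(strain 3) ≈ 0.5060
After 'present': normaliser = 0.75·0.3012 + 0.6·0.1928 + 0.9·0.5060; P(strain 1) ≈ 0.2834, P(strain 2) ≈ 0.1451, P(strain 3) ≈ 0.5714
After 'present': normaliser = 0.75·0.2834 + 0.6·0.1451 + 0.9·0.5714; P(strain 1) ≈ 0.2612, P(strain 2) ≈ 0.1070, P(strain 3) ≈ 0.6318
After 'absent': normaliser = 0.25·0.2612 + 0.4·0.1070 + 0.1·0.6318; P(strain 1) ≈ 0.3812, P(strain 2) ≈ 0.2498, P(strain 3) ≈ 0.3689

0.2498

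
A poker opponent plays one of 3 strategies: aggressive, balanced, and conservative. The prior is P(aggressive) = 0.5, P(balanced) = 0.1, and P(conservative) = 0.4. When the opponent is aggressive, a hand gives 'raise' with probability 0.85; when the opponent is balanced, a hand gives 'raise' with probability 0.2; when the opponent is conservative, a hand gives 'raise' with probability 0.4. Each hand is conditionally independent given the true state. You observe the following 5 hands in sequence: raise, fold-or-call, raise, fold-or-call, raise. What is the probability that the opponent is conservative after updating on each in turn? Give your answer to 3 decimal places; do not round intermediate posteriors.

0.554

After 'raise': normaliser = 0.85·0.5000 + 0.2·0.1000 + 0.4·0.4000; P(aggressive) ≈ 0.7025, P(balanced) ≈ 0.0331, P(conservative) ≈ 0.2645
After 'fold-or-call': normaliser = 0.15·0.7025 + 0.8·0.0331 + 0.6·0.2645; P(aggressive) ≈ 0.3627, P(balanced) ≈ 0.0910, P(conservative) ≈ 0.5462
After 'raise': normaliser = 0.85·0.3627 + 0.2·0.0910 + 0.4·0.5462; P(aggressive) ≈ 0.5657, P(balanced) ≈ 0.0334, P(conservative) ≈ 0.4009
After 'fold-or-call': normaliser = 0.15·0.5657 + 0.8·0.0334 + 0.6·0.4009; P(aggressive) ≈ 0.2410, P(balanced) ≈ 0.0759, P(conservative) ≈ 0.6831
After 'raise': normaliser = 0.85·0.2410 + 0.2·0.0759 + 0.4·0.6831; P(aggressive) ≈ 0.4153, P(balanced) ≈ 0.0308, P(conservative) ≈ 0.5539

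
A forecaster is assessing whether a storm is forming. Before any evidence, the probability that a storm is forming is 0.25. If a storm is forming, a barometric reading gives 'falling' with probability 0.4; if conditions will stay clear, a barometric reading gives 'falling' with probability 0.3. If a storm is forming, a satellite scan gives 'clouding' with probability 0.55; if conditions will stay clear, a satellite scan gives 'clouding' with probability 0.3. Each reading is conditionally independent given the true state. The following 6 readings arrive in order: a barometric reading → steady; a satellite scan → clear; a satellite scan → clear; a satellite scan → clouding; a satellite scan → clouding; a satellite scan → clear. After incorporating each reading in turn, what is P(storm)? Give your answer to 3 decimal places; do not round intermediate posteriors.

0.203

After a barometric reading='steady': P(storm) = 0.6·0.2500 / (0.6·0.2500 + 0.7·0.7500) ≈ 0.2222
After a satellite scan='clear': P(storm) = 0.45·0.2222 / (0.45·0.2222 + 0.7·0.7778) ≈ 0.1552
After a satellite scan='clear': P(storm) = 0.45·0.1552 / (0.45·0.1552 + 0.7·0.8448) ≈ 0.1056
After a satellite scan='clouding': P(storm) = 0.55·0.1056 / (0.55·0.1056 + 0.3·0.8944) ≈ 0.1780
After a satellite scan='clouding': P(storm) = 0.55·0.1780 / (0.55·0.1780 + 0.3·0.8220) ≈ 0.2841
After a satellite scan='clear': P(storm) = 0.45·0.2841 / (0.45·0.2841 + 0.7·0.7159) ≈ 0.2033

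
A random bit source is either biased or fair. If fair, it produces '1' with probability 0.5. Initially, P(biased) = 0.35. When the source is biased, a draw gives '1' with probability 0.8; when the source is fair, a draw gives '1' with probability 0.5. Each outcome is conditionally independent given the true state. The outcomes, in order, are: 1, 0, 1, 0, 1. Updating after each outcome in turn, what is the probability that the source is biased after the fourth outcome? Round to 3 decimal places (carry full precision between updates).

Each posterior becomes the prior for the next update.
After '1': P(biased) = 0.8·0.3500 / (0.8·0.3500 + 0.5·0.6500) ≈ 0.4628
After '0': P(biased) = 0.2·0.4628 / (0.2·0.4628 + 0.5·0.5372) ≈ 0.2563
After '1': P(biased) = 0.8·0.2563 / (0.8·0.2563 + 0.5·0.7437) ≈ 0.3554
After '0': P(biased) = 0.2·0.3554 / (0.2·0.3554 + 0.5·0.6446) ≈ 0.1807

0.181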